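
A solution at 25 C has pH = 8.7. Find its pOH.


pOH = 14 - pH
pOH = 14 - 8.7
pOH = 5.3

5.3


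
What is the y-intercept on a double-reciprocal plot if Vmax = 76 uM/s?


y-intercept = 1/Vmax
= 1/76
= 0.0132 s/uM

0.0132 s/uM


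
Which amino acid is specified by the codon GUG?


Standard genetic code lookup.
Codon GUG -> Val

Val


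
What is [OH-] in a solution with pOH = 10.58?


[OH-] = 10^(-pOH)
[OH-] = 10^(-10.58)
[OH-] = 2.630e-11 M

2.630e-11 M


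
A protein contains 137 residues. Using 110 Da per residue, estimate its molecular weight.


MW = n_residues * 110 Da
MW = 137 * 110
MW = 15070 Da

15070 Da


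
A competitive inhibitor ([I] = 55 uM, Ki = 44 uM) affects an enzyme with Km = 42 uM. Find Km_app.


Km_app = Km * (1 + [I]/Ki)
Km_app = 42 * (1 + 55/44)
Km_app = 94.5 uM

94.5 uM


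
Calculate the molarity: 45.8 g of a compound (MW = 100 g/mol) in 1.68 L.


C = (mass / MW) / volume
C = (45.8 / 100) / 1.68
C = 0.2726 M

0.2726 M


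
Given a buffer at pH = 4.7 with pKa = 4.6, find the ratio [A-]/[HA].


[A-]/[HA] = 10^(pH - pKa)
= 10^(4.7 - 4.6)
= 1.2589

1.2589


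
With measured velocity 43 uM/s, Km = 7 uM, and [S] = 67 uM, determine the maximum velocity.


Vmax = v * (Km + [S]) / [S]
Vmax = 43 * (7 + 67) / 67
Vmax = 47.4925 uM/s

47.4925 uM/s


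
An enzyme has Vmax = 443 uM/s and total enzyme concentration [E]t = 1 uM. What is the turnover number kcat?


kcat = Vmax / [E]t
kcat = 443 / 1
kcat = 443.0 s^-1

443.0 s^-1


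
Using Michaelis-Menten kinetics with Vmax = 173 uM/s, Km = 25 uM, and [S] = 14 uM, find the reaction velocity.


v = Vmax * [S] / (Km + [S])
v = 173 * 14 / (25 + 14)
v = 62.1026 uM/s

62.1026 uM/s


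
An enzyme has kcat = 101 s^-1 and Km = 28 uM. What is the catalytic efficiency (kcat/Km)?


Catalytic efficiency = kcat / Km
= 101 / 28
= 3.6071 uM^-1*s^-1

3.6071 uM^-1*s^-1


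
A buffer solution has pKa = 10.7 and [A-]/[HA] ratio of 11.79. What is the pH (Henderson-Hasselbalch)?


pH = pKa + log10([A-]/[HA])
pH = 10.7 + log10(11.79)
pH = 11.7715

11.7715


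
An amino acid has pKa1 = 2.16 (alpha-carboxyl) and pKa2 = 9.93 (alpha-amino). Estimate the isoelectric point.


pI = (pKa1 + pKa2) / 2
pI = (2.16 + 9.93) / 2
pI = 6.045

6.045


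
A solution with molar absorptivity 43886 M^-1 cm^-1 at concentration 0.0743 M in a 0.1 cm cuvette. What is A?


A = epsilon * c * l
A = 43886 * 0.0743 * 0.1
A = 326.073

326.073


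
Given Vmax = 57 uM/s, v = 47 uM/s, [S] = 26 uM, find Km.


Km = [S] * (Vmax - v) / v
Km = 26 * (57 - 47) / 47
Km = 5.5319 uM

5.5319 uM


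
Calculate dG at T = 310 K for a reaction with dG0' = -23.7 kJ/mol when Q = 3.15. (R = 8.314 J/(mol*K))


dG = dG0' + RT * ln(Q) / 1000
dG = -23.7 + 8.314 * 310 * ln(3.15) / 1000
dG = -20.7428 kJ/mol

-20.7428 kJ/mol


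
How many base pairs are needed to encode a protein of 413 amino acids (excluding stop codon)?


Each amino acid = 1 codon = 3 bp
bp = 413 * 3 = 1239 bp

1239 bp


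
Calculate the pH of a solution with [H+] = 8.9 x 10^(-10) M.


pH = -log10([H+])
pH = -log10(8.9 x 10^(-10))
pH = 9.0506

9.0506


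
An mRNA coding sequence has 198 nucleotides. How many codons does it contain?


codons = nucleotides / 3
codons = 198 / 3 = 66

66


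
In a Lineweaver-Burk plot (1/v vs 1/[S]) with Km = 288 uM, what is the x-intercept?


x-intercept = -1/Km
= -1/288
= -0.0035 1/uM

-0.0035 1/uM


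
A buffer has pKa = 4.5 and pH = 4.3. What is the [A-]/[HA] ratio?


[A-]/[HA] = 10^(pH - pKa)
= 10^(4.3 - 4.5)
= 0.631

0.631


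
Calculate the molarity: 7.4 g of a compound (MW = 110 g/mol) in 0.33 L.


C = (mass / MW) / volume
C = (7.4 / 110) / 0.33
C = 0.2039 M

0.2039 M


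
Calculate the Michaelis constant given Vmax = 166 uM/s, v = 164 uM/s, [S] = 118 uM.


Km = [S] * (Vmax - v) / v
Km = 118 * (166 - 164) / 164
Km = 1.439 uM

1.439 uM


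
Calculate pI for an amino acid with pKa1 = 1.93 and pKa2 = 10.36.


pI = (pKa1 + pKa2) / 2
pI = (1.93 + 10.36) / 2
pI = 6.145

6.145


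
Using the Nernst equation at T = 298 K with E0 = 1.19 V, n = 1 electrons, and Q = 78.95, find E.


E = E0 - (RT/nF) * ln(Q)
E = 1.19 - (8.314 * 298 / (1 * 96485)) * ln(78.95)
E = 1.0778 V

1.0778 V


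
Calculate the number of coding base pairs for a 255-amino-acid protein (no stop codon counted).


Each amino acid = 1 codon = 3 bp
bp = 255 * 3 = 765 bp

765 bp


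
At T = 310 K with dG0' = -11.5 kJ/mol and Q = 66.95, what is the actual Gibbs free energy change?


dG = dG0' + RT * ln(Q) / 1000
dG = -11.5 + 8.314 * 310 * ln(66.95) / 1000
dG = -0.665 kJ/mol

-0.665 kJ/mol


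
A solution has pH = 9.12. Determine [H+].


[H+] = 10^(-pH)
[H+] = 10^(-9.12)
[H+] = 7.586e-10 M

7.586e-10 M


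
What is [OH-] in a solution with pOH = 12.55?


[OH-] = 10^(-pOH)
[OH-] = 10^(-12.55)
[OH-] = 2.818e-13 M

2.818e-13 M


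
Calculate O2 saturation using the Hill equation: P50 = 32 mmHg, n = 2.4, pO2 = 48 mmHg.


Y = pO2^n / (P50^n + pO2^n)
Y = 48^2.4 / (32^2.4 + 48^2.4)
Y = 72.57%

72.57%


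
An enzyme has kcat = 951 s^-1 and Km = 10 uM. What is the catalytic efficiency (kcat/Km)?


Catalytic efficiency = kcat / Km
= 951 / 10
= 95.1 uM^-1*s^-1

95.1 uM^-1*s^-1


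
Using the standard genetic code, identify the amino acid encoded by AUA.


Standard genetic code lookup.
Codon AUA -> Ile

Ile


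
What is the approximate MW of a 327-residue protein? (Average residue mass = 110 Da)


MW = n_residues * 110 Da
MW = 327 * 110
MW = 35970 Da

35970 Da


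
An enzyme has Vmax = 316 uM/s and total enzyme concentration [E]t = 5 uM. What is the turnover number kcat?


kcat = Vmax / [E]t
kcat = 316 / 5
kcat = 63.2 s^-1

63.2 s^-1


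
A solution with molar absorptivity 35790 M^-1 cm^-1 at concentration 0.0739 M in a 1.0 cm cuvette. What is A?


A = epsilon * c * l
A = 35790 * 0.0739 * 1.0
A = 2644.881

2644.881


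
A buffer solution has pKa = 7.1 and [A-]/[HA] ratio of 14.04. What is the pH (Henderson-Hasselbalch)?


pH = pKa + log10([A-]/[HA])
pH = 7.1 + log10(14.04)
pH = 8.2474

8.2474


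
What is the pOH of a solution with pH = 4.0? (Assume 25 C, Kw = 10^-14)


pOH = 14 - pH
pOH = 14 - 4.0
pOH = 10.0

10.0


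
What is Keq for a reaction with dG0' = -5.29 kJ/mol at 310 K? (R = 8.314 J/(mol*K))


Keq = exp(-dG0 * 1000 / (R * T))
Keq = exp(-(-5.29) * 1000 / (8.314 * 310))
Keq = 7.7874

7.7874


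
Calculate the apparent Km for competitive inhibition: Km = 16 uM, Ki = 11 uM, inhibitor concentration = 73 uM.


Km_app = Km * (1 + [I]/Ki)
Km_app = 16 * (1 + 73/11)
Km_app = 122.1818 uM

122.1818 uM


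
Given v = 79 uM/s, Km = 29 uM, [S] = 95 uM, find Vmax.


Vmax = v * (Km + [S]) / [S]
Vmax = 79 * (29 + 95) / 95
Vmax = 103.1158 uM/s

103.1158 uM/s


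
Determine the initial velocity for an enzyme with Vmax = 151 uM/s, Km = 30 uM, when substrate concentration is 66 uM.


v = Vmax * [S] / (Km + [S])
v = 151 * 66 / (30 + 66)
v = 103.8125 uM/s

103.8125 uM/s


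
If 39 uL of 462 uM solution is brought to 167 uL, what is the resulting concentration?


C2 = C1 * V1 / V2
C2 = 462 * 39 / 167
C2 = 107.8922 uM

107.8922 uM


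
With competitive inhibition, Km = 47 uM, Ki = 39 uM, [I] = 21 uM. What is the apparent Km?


Km_app = Km * (1 + [I]/Ki)
Km_app = 47 * (1 + 21/39)
Km_app = 72.3077 uM

72.3077 uM


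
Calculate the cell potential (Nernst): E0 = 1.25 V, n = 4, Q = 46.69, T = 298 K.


E = E0 - (RT/nF) * ln(Q)
E = 1.25 - (8.314 * 298 / (4 * 96485)) * ln(46.69)
E = 1.2253 V

1.2253 V


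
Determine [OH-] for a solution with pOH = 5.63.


[OH-] = 10^(-pOH)
[OH-] = 10^(-5.63)
[OH-] = 2.344e-06 M

2.344e-06 M


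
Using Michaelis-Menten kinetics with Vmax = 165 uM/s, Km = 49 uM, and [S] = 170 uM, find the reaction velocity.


v = Vmax * [S] / (Km + [S])
v = 165 * 170 / (49 + 170)
v = 128.0822 uM/s

128.0822 uM/s


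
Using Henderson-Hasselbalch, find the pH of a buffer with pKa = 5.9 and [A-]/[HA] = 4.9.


pH = pKa + log10([A-]/[HA])
pH = 5.9 + log10(4.9)
pH = 6.5902

6.5902


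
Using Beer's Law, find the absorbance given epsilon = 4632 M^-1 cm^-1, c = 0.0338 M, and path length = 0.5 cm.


A = epsilon * c * l
A = 4632 * 0.0338 * 0.5
A = 78.2808

78.2808


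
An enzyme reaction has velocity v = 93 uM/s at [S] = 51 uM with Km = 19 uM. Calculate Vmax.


Vmax = v * (Km + [S]) / [S]
Vmax = 93 * (19 + 51) / 51
Vmax = 127.6471 uM/s

127.6471 uM/s


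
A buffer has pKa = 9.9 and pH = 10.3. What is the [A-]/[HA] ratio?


[A-]/[HA] = 10^(pH - pKa)
= 10^(10.3 - 9.9)
= 2.5119

2.5119


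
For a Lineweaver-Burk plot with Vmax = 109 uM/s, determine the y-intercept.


y-intercept = 1/Vmax
= 1/109
= 0.0092 s/uM

0.0092 s/uM


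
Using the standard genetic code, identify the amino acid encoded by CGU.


Standard genetic code lookup.
Codon CGU -> Arg

Arg


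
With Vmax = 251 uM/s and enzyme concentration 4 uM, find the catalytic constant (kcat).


kcat = Vmax / [E]t
kcat = 251 / 4
kcat = 62.75 s^-1

62.75 s^-1


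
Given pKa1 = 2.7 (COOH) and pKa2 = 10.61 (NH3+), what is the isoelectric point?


pI = (pKa1 + pKa2) / 2
pI = (2.7 + 10.61) / 2
pI = 6.655

6.655


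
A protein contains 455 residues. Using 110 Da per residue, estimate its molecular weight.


MW = n_residues * 110 Da
MW = 455 * 110
MW = 50050 Da

50050 Da


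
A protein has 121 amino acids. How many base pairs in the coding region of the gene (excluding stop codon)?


Each amino acid = 1 codon = 3 bp
bp = 121 * 3 = 363 bp

363 bp


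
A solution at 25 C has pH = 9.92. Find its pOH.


pOH = 14 - pH
pOH = 14 - 9.92
pOH = 4.08

4.08


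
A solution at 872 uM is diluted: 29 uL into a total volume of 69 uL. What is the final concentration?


C2 = C1 * V1 / V2
C2 = 872 * 29 / 69
C2 = 366.4928 uM

366.4928 uM


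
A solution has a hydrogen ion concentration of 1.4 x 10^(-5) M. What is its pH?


pH = -log10([H+])
pH = -log10(1.4 x 10^(-5))
pH = 4.8539

4.8539


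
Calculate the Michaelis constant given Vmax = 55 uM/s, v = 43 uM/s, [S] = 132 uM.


Km = [S] * (Vmax - v) / v
Km = 132 * (55 - 43) / 43
Km = 36.8372 uM

36.8372 uM


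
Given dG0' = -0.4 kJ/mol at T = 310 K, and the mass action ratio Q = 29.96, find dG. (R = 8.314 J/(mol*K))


dG = dG0' + RT * ln(Q) / 1000
dG = -0.4 + 8.314 * 310 * ln(29.96) / 1000
dG = 8.3626 kJ/mol

8.3626 kJ/mol


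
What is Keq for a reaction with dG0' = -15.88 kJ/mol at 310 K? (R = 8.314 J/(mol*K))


Keq = exp(-dG0 * 1000 / (R * T))
Keq = exp(-(-15.88) * 1000 / (8.314 * 310))
Keq = 474.0872

474.0872


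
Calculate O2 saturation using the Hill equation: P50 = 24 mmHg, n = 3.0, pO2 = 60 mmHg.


Y = pO2^n / (P50^n + pO2^n)
Y = 60^3.0 / (24^3.0 + 60^3.0)
Y = 93.98%

93.98%


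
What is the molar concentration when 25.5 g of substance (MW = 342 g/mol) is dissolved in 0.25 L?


C = (mass / MW) / volume
C = (25.5 / 342) / 0.25
C = 0.2982 M

0.2982 M


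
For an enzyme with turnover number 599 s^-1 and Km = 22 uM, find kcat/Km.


Catalytic efficiency = kcat / Km
= 599 / 22
= 27.2273 uM^-1*s^-1

27.2273 uM^-1*s^-1


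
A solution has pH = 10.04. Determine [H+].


[H+] = 10^(-pH)
[H+] = 10^(-10.04)
[H+] = 9.120e-11 M

9.120e-11 M


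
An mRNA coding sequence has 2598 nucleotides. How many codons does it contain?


codons = nucleotides / 3
codons = 2598 / 3 = 866

866


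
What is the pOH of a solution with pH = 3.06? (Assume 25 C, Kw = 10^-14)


pOH = 14 - pH
pOH = 14 - 3.06
pOH = 10.94

10.94


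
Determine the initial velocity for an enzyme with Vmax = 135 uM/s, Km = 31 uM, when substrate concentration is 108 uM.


v = Vmax * [S] / (Km + [S])
v = 135 * 108 / (31 + 108)
v = 104.8921 uM/s

104.8921 uM/s


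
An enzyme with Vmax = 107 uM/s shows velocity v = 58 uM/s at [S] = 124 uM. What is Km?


Km = [S] * (Vmax - v) / v
Km = 124 * (107 - 58) / 58
Km = 104.7586 uM

104.7586 uM


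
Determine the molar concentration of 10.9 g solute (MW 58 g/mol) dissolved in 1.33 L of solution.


C = (mass / MW) / volume
C = (10.9 / 58) / 1.33
C = 0.1413 M

0.1413 M


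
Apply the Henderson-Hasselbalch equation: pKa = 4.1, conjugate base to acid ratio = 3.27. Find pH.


pH = pKa + log10([A-]/[HA])
pH = 4.1 + log10(3.27)
pH = 4.6145

4.6145


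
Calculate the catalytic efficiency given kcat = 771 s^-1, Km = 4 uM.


Catalytic efficiency = kcat / Km
= 771 / 4
= 192.75 uM^-1*s^-1

192.75 uM^-1*s^-1


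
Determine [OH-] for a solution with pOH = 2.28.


[OH-] = 10^(-pOH)
[OH-] = 10^(-2.28)
[OH-] = 0.0052 M

0.0052 M


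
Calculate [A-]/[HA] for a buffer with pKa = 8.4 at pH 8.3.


[A-]/[HA] = 10^(pH - pKa)
= 10^(8.3 - 8.4)
= 0.7943

0.7943


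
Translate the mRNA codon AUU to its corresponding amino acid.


Standard genetic code lookup.
Codon AUU -> Ile

Ile


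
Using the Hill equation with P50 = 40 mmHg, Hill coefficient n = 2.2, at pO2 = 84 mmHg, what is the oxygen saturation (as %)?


Y = pO2^n / (P50^n + pO2^n)
Y = 84^2.2 / (40^2.2 + 84^2.2)
Y = 83.65%

83.65%


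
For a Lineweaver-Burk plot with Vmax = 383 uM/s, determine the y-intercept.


y-intercept = 1/Vmax
= 1/383
= 0.0026 s/uM

0.0026 s/uM


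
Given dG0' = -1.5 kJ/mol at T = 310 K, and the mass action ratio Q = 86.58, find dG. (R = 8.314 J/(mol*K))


dG = dG0' + RT * ln(Q) / 1000
dG = -1.5 + 8.314 * 310 * ln(86.58) / 1000
dG = 9.9977 kJ/mol

9.9977 kJ/mol


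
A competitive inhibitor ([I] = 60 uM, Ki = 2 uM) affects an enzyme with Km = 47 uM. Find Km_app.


Km_app = Km * (1 + [I]/Ki)
Km_app = 47 * (1 + 60/2)
Km_app = 1457.0 uM

1457.0 uM


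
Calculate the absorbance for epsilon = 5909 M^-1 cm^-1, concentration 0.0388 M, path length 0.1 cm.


A = epsilon * c * l
A = 5909 * 0.0388 * 0.1
A = 22.9269

22.9269


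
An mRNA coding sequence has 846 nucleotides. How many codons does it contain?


codons = nucleotides / 3
codons = 846 / 3 = 282

282


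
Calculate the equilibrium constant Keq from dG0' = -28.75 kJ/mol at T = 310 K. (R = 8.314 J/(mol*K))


Keq = exp(-dG0 * 1000 / (R * T))
Keq = exp(-(-28.75) * 1000 / (8.314 * 310))
Keq = 69906.342

69906.342


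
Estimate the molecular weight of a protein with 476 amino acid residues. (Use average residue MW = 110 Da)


MW = n_residues * 110 Da
MW = 476 * 110
MW = 52360 Da

52360 Da


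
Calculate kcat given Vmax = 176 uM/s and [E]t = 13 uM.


kcat = Vmax / [E]t
kcat = 176 / 13
kcat = 13.5385 s^-1

13.5385 s^-1


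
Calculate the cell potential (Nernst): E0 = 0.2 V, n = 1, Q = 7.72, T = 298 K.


E = E0 - (RT/nF) * ln(Q)
E = 0.2 - (8.314 * 298 / (1 * 96485)) * ln(7.72)
E = 0.1475 V

0.1475 V


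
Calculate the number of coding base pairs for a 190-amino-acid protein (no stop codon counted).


Each amino acid = 1 codon = 3 bp
bp = 190 * 3 = 570 bp

570 bp


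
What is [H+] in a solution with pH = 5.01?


[H+] = 10^(-pH)
[H+] = 10^(-5.01)
[H+] = 9.772e-06 M

9.772e-06 M


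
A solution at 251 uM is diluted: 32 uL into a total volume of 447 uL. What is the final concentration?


C2 = C1 * V1 / V2
C2 = 251 * 32 / 447
C2 = 17.9687 uM

17.9687 uM


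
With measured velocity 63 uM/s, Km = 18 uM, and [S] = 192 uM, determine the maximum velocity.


Vmax = v * (Km + [S]) / [S]
Vmax = 63 * (18 + 192) / 192
Vmax = 68.9062 uM/s

68.9062 uM/s


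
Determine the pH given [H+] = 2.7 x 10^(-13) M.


pH = -log10([H+])
pH = -log10(2.7 x 10^(-13))
pH = 12.5686

12.5686


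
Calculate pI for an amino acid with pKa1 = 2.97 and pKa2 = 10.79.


pI = (pKa1 + pKa2) / 2
pI = (2.97 + 10.79) / 2
pI = 6.88

6.88


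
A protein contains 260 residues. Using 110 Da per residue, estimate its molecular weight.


MW = n_residues * 110 Da
MW = 260 * 110
MW = 28600 Da

28600 Da


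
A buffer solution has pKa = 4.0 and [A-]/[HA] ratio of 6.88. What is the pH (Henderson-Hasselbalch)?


pH = pKa + log10([A-]/[HA])
pH = 4.0 + log10(6.88)
pH = 4.8376

4.8376


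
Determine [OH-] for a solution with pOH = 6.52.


[OH-] = 10^(-pOH)
[OH-] = 10^(-6.52)
[OH-] = 3.020e-07 M

3.020e-07 M


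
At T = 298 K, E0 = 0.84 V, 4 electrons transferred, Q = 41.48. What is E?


E = E0 - (RT/nF) * ln(Q)
E = 0.84 - (8.314 * 298 / (4 * 96485)) * ln(41.48)
E = 0.8161 V

0.8161 V


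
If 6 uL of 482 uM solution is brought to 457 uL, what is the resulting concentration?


C2 = C1 * V1 / V2
C2 = 482 * 6 / 457
C2 = 6.3282 uM

6.3282 uM


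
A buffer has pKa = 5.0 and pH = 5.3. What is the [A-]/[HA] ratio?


[A-]/[HA] = 10^(pH - pKa)
= 10^(5.3 - 5.0)
= 1.9953

1.9953


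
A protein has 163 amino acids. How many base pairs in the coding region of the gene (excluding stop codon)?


Each amino acid = 1 codon = 3 bp
bp = 163 * 3 = 489 bp

489 bp


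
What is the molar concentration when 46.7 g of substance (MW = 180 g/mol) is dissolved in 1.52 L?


C = (mass / MW) / volume
C = (46.7 / 180) / 1.52
C = 0.1707 M

0.1707 M


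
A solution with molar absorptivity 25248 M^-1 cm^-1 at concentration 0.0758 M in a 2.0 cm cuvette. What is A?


A = epsilon * c * l
A = 25248 * 0.0758 * 2.0
A = 3827.5968

3827.5968


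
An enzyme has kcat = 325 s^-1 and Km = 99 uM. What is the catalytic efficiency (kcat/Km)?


Catalytic efficiency = kcat / Km
= 325 / 99
= 3.2828 uM^-1*s^-1

3.2828 uM^-1*s^-1


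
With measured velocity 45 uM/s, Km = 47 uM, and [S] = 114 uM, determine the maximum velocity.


Vmax = v * (Km + [S]) / [S]
Vmax = 45 * (47 + 114) / 114
Vmax = 63.5526 uM/s

63.5526 uM/s


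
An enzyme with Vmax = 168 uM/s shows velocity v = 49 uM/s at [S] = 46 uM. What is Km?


Km = [S] * (Vmax - v) / v
Km = 46 * (168 - 49) / 49
Km = 111.7143 uM

111.7143 uM


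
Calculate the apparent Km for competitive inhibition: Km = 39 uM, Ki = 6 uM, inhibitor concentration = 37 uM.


Km_app = Km * (1 + [I]/Ki)
Km_app = 39 * (1 + 37/6)
Km_app = 279.5 uM

279.5 uM


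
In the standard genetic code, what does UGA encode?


Standard genetic code lookup.
Codon UGA -> Stop

Stop


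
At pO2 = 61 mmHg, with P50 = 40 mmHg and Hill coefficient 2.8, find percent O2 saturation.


Y = pO2^n / (P50^n + pO2^n)
Y = 61^2.8 / (40^2.8 + 61^2.8)
Y = 76.52%

76.52%


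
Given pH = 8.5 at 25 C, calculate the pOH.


pOH = 14 - pH
pOH = 14 - 8.5
pOH = 5.5

5.5


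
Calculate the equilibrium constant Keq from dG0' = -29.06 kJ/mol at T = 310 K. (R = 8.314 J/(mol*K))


Keq = exp(-dG0 * 1000 / (R * T))
Keq = exp(-(-29.06) * 1000 / (8.314 * 310))
Keq = 78841.1778

78841.1778


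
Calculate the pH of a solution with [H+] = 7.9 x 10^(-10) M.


pH = -log10([H+])
pH = -log10(7.9 x 10^(-10))
pH = 9.1024

9.1024


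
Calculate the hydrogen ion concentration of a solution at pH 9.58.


[H+] = 10^(-pH)
[H+] = 10^(-9.58)
[H+] = 2.630e-10 M

2.630e-10 M


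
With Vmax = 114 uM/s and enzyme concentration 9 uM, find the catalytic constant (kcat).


kcat = Vmax / [E]t
kcat = 114 / 9
kcat = 12.6667 s^-1

12.6667 s^-1


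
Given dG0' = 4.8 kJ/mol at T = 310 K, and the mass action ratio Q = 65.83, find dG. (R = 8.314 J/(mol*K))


dG = dG0' + RT * ln(Q) / 1000
dG = 4.8 + 8.314 * 310 * ln(65.83) / 1000
dG = 15.5915 kJ/mol

15.5915 kJ/mol


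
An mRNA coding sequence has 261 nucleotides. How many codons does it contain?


codons = nucleotides / 3
codons = 261 / 3 = 87

87


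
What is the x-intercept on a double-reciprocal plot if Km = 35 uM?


x-intercept = -1/Km
= -1/35
= -0.0286 1/uM

-0.0286 1/uM


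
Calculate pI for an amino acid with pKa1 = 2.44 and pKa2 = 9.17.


pI = (pKa1 + pKa2) / 2
pI = (2.44 + 9.17) / 2
pI = 5.805

5.805


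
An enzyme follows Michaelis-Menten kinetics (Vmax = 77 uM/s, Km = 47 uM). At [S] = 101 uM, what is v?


v = Vmax * [S] / (Km + [S])
v = 77 * 101 / (47 + 101)
v = 52.5473 uM/s

52.5473 uM/s


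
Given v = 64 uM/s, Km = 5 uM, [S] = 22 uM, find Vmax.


Vmax = v * (Km + [S]) / [S]
Vmax = 64 * (5 + 22) / 22
Vmax = 78.5455 uM/s

78.5455 uM/s


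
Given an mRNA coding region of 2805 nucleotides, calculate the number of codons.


codons = nucleotides / 3
codons = 2805 / 3 = 935

935


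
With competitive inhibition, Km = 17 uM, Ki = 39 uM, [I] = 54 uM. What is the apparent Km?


Km_app = Km * (1 + [I]/Ki)
Km_app = 17 * (1 + 54/39)
Km_app = 40.5385 uM

40.5385 uM


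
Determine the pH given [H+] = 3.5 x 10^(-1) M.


pH = -log10([H+])
pH = -log10(3.5 x 10^(-1))
pH = 0.4559

0.4559


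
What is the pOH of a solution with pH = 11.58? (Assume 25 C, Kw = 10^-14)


pOH = 14 - pH
pOH = 14 - 11.58
pOH = 2.42

2.42


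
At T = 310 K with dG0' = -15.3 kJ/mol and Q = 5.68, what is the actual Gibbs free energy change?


dG = dG0' + RT * ln(Q) / 1000
dG = -15.3 + 8.314 * 310 * ln(5.68) / 1000
dG = -10.8233 kJ/mol

-10.8233 kJ/mol


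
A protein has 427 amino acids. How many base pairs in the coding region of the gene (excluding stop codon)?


Each amino acid = 1 codon = 3 bp
bp = 427 * 3 = 1281 bp

1281 bp


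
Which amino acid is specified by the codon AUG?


Standard genetic code lookup.
Codon AUG -> Met (start)

Met (start)


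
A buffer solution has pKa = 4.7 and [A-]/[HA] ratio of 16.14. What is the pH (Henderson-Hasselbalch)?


pH = pKa + log10([A-]/[HA])
pH = 4.7 + log10(16.14)
pH = 5.9079

5.9079


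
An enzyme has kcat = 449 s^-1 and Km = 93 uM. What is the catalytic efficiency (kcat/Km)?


Catalytic efficiency = kcat / Km
= 449 / 93
= 4.828 uM^-1*s^-1

4.828 uM^-1*s^-1


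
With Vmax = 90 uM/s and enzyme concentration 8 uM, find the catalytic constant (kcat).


kcat = Vmax / [E]t
kcat = 90 / 8
kcat = 11.25 s^-1

11.25 s^-1


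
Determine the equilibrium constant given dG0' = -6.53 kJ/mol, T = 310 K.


Keq = exp(-dG0 * 1000 / (R * T))
Keq = exp(-(-6.53) * 1000 / (8.314 * 310))
Keq = 12.599

12.599


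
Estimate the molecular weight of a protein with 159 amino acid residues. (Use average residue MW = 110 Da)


MW = n_residues * 110 Da
MW = 159 * 110
MW = 17490 Da

17490 Da


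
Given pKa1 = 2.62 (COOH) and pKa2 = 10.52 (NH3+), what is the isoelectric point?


pI = (pKa1 + pKa2) / 2
pI = (2.62 + 10.52) / 2
pI = 6.57

6.57


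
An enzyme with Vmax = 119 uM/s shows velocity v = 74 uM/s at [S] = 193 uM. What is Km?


Km = [S] * (Vmax - v) / v
Km = 193 * (119 - 74) / 74
Km = 117.3649 uM

117.3649 uM


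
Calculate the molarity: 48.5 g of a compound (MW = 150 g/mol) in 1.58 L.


C = (mass / MW) / volume
C = (48.5 / 150) / 1.58
C = 0.2046 M

0.2046 M


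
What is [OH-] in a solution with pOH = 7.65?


[OH-] = 10^(-pOH)
[OH-] = 10^(-7.65)
[OH-] = 2.239e-08 M

2.239e-08 M


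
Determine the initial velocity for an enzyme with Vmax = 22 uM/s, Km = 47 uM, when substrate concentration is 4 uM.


v = Vmax * [S] / (Km + [S])
v = 22 * 4 / (47 + 4)
v = 1.7255 uM/s

1.7255 uM/s


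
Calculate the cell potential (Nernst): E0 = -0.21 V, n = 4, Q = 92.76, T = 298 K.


E = E0 - (RT/nF) * ln(Q)
E = -0.21 - (8.314 * 298 / (4 * 96485)) * ln(92.76)
E = -0.2391 V

-0.2391 V


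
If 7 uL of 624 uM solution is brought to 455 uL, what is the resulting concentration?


C2 = C1 * V1 / V2
C2 = 624 * 7 / 455
C2 = 9.6 uM

9.6 uM


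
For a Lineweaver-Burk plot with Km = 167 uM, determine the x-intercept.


x-intercept = -1/Km
= -1/167
= -0.006 1/uM

-0.006 1/uM


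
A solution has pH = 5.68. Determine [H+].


[H+] = 10^(-pH)
[H+] = 10^(-5.68)
[H+] = 2.089e-06 M

2.089e-06 M


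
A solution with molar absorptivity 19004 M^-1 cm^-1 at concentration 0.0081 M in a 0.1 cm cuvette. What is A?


A = epsilon * c * l
A = 19004 * 0.0081 * 0.1
A = 15.3932

15.3932


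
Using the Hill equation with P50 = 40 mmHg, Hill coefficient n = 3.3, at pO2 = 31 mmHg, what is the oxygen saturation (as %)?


Y = pO2^n / (P50^n + pO2^n)
Y = 31^3.3 / (40^3.3 + 31^3.3)
Y = 30.13%

30.13%


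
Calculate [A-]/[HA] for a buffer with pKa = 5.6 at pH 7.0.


[A-]/[HA] = 10^(pH - pKa)
= 10^(7.0 - 5.6)
= 25.1189

25.1189


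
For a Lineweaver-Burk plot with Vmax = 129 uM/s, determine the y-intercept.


y-intercept = 1/Vmax
= 1/129
= 0.0078 s/uM

0.0078 s/uM


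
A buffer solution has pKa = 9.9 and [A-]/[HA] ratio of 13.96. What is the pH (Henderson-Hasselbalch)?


pH = pKa + log10([A-]/[HA])
pH = 9.9 + log10(13.96)
pH = 11.0449

11.0449


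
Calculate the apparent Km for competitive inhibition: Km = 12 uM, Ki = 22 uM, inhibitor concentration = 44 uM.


Km_app = Km * (1 + [I]/Ki)
Km_app = 12 * (1 + 44/22)
Km_app = 36.0 uM

36.0 uM


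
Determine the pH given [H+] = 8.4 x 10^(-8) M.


pH = -log10([H+])
pH = -log10(8.4 x 10^(-8))
pH = 7.0757

7.0757


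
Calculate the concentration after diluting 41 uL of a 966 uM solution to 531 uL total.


C2 = C1 * V1 / V2
C2 = 966 * 41 / 531
C2 = 74.5876 uM

74.5876 uM


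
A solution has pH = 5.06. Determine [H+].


[H+] = 10^(-pH)
[H+] = 10^(-5.06)
[H+] = 8.710e-06 M

8.710e-06 M


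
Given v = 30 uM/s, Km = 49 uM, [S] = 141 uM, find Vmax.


Vmax = v * (Km + [S]) / [S]
Vmax = 30 * (49 + 141) / 141
Vmax = 40.4255 uM/s

40.4255 uM/s


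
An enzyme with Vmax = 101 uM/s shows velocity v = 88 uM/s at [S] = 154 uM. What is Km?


Km = [S] * (Vmax - v) / v
Km = 154 * (101 - 88) / 88
Km = 22.75 uM

22.75 uM


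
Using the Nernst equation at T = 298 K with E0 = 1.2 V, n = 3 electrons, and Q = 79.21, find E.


E = E0 - (RT/nF) * ln(Q)
E = 1.2 - (8.314 * 298 / (3 * 96485)) * ln(79.21)
E = 1.1626 V

1.1626 V


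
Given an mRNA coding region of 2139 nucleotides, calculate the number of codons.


codons = nucleotides / 3
codons = 2139 / 3 = 713

713


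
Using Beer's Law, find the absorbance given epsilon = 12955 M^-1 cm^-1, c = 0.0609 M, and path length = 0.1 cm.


A = epsilon * c * l
A = 12955 * 0.0609 * 0.1
A = 78.896

78.896


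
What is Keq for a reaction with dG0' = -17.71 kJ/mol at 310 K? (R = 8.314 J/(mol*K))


Keq = exp(-dG0 * 1000 / (R * T))
Keq = exp(-(-17.71) * 1000 / (8.314 * 310))
Keq = 964.3223

964.3223


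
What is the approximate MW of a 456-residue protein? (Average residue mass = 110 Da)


MW = n_residues * 110 Da
MW = 456 * 110
MW = 50160 Da

50160 Da


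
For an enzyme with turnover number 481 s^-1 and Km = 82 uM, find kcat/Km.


Catalytic efficiency = kcat / Km
= 481 / 82
= 5.8659 uM^-1*s^-1

5.8659 uM^-1*s^-1


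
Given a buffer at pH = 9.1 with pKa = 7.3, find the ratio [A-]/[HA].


[A-]/[HA] = 10^(pH - pKa)
= 10^(9.1 - 7.3)
= 63.0957

63.0957


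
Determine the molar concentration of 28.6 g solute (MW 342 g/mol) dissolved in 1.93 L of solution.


C = (mass / MW) / volume
C = (28.6 / 342) / 1.93
C = 0.0433 M

0.0433 M


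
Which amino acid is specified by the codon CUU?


Standard genetic code lookup.
Codon CUU -> Leu

Leu


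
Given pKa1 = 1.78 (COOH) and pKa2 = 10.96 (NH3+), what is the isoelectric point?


pI = (pKa1 + pKa2) / 2
pI = (1.78 + 10.96) / 2
pI = 6.37

6.37


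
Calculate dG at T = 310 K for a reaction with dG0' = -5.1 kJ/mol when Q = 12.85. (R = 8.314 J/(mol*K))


dG = dG0' + RT * ln(Q) / 1000
dG = -5.1 + 8.314 * 310 * ln(12.85) / 1000
dG = 1.4808 kJ/mol

1.4808 kJ/mol


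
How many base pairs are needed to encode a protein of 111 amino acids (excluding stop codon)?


Each amino acid = 1 codon = 3 bp
bp = 111 * 3 = 333 bp

333 bp


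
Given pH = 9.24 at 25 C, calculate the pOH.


pOH = 14 - pH
pOH = 14 - 9.24
pOH = 4.76

4.76


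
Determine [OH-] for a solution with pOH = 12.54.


[OH-] = 10^(-pOH)
[OH-] = 10^(-12.54)
[OH-] = 2.884e-13 M

2.884e-13 M


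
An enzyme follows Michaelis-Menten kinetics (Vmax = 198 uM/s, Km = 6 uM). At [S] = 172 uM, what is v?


v = Vmax * [S] / (Km + [S])
v = 198 * 172 / (6 + 172)
v = 191.3258 uM/s

191.3258 uM/s


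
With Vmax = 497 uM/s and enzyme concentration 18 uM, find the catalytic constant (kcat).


kcat = Vmax / [E]t
kcat = 497 / 18
kcat = 27.6111 s^-1

27.6111 s^-1


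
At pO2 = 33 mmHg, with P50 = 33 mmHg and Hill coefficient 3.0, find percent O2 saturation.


Y = pO2^n / (P50^n + pO2^n)
Y = 33^3.0 / (33^3.0 + 33^3.0)
Y = 50.0%

50.0%


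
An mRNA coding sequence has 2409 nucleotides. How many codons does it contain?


codons = nucleotides / 3
codons = 2409 / 3 = 803

803


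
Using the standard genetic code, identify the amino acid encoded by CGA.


Standard genetic code lookup.
Codon CGA -> Arg

Arg


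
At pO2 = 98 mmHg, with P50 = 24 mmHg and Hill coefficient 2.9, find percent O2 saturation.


Y = pO2^n / (P50^n + pO2^n)
Y = 98^2.9 / (24^2.9 + 98^2.9)
Y = 98.34%

98.34%


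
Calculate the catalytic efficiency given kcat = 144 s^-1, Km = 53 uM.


Catalytic efficiency = kcat / Km
= 144 / 53
= 2.717 uM^-1*s^-1

2.717 uM^-1*s^-1


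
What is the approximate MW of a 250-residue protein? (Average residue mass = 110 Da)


MW = n_residues * 110 Da
MW = 250 * 110
MW = 27500 Da

27500 Da


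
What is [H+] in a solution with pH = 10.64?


[H+] = 10^(-pH)
[H+] = 10^(-10.64)
[H+] = 2.291e-11 M

2.291e-11 M


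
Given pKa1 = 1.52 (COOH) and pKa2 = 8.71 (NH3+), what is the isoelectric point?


pI = (pKa1 + pKa2) / 2
pI = (1.52 + 8.71) / 2
pI = 5.115

5.115


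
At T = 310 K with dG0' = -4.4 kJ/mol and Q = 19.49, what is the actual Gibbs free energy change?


dG = dG0' + RT * ln(Q) / 1000
dG = -4.4 + 8.314 * 310 * ln(19.49) / 1000
dG = 3.2544 kJ/mol

3.2544 kJ/mol


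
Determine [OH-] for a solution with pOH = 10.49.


[OH-] = 10^(-pOH)
[OH-] = 10^(-10.49)
[OH-] = 3.236e-11 M

3.236e-11 M


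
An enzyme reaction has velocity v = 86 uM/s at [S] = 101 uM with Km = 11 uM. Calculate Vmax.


Vmax = v * (Km + [S]) / [S]
Vmax = 86 * (11 + 101) / 101
Vmax = 95.3663 uM/s

95.3663 uM/s


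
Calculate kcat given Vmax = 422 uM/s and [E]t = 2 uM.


kcat = Vmax / [E]t
kcat = 422 / 2
kcat = 211.0 s^-1

211.0 s^-1


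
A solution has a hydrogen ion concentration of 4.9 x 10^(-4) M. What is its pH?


pH = -log10([H+])
pH = -log10(4.9 x 10^(-4))
pH = 3.3098

3.3098


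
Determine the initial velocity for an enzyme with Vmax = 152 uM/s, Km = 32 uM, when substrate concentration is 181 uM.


v = Vmax * [S] / (Km + [S])
v = 152 * 181 / (32 + 181)
v = 129.1643 uM/s

129.1643 uM/s


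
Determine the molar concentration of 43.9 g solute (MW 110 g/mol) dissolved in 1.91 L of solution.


C = (mass / MW) / volume
C = (43.9 / 110) / 1.91
C = 0.2089 M

0.2089 M


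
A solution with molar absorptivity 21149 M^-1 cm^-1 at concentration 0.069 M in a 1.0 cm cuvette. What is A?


A = epsilon * c * l
A = 21149 * 0.069 * 1.0
A = 1459.281

1459.281


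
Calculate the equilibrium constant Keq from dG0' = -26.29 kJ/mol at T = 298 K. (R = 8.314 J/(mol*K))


Keq = exp(-dG0 * 1000 / (R * T))
Keq = exp(-(-26.29) * 1000 / (8.314 * 298))
Keq = 40586.6776

40586.6776


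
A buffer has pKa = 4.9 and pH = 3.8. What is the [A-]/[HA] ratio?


[A-]/[HA] = 10^(pH - pKa)
= 10^(3.8 - 4.9)
= 0.0794

0.0794


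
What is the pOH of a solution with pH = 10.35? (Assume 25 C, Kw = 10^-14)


pOH = 14 - pH
pOH = 14 - 10.35
pOH = 3.65

3.65


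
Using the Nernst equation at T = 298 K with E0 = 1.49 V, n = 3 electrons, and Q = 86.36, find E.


E = E0 - (RT/nF) * ln(Q)
E = 1.49 - (8.314 * 298 / (3 * 96485)) * ln(86.36)
E = 1.4518 V

1.4518 V


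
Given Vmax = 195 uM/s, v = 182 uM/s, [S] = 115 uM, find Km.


Km = [S] * (Vmax - v) / v
Km = 115 * (195 - 182) / 182
Km = 8.2143 uM

8.2143 uM


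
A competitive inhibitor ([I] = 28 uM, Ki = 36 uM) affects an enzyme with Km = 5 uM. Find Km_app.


Km_app = Km * (1 + [I]/Ki)
Km_app = 5 * (1 + 28/36)
Km_app = 8.8889 uM

8.8889 uM


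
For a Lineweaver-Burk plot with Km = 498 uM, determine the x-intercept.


x-intercept = -1/Km
= -1/498
= -0.002 1/uM

-0.002 1/uM


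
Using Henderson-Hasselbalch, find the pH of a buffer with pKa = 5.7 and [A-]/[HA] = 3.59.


pH = pKa + log10([A-]/[HA])
pH = 5.7 + log10(3.59)
pH = 6.2551

6.2551


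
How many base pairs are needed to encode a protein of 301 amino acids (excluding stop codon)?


Each amino acid = 1 codon = 3 bp
bp = 301 * 3 = 903 bp

903 bp


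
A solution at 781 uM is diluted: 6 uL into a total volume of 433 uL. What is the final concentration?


C2 = C1 * V1 / V2
C2 = 781 * 6 / 433
C2 = 10.8222 uM

10.8222 uM


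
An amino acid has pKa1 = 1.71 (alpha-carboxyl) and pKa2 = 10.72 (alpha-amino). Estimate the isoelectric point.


pI = (pKa1 + pKa2) / 2
pI = (1.71 + 10.72) / 2
pI = 6.215

6.215


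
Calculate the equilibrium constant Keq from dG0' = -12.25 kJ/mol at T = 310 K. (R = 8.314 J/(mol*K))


Keq = exp(-dG0 * 1000 / (R * T))
Keq = exp(-(-12.25) * 1000 / (8.314 * 310))
Keq = 115.9272

115.9272


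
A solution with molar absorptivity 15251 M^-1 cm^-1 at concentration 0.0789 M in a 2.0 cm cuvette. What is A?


A = epsilon * c * l
A = 15251 * 0.0789 * 2.0
A = 2406.6078

2406.6078


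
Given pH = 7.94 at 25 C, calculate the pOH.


pOH = 14 - pH
pOH = 14 - 7.94
pOH = 6.06

6.06


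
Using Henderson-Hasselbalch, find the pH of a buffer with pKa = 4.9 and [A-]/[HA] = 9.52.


pH = pKa + log10([A-]/[HA])
pH = 4.9 + log10(9.52)
pH = 5.8786

5.8786


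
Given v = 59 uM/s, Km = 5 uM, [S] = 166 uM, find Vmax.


Vmax = v * (Km + [S]) / [S]
Vmax = 59 * (5 + 166) / 166
Vmax = 60.7771 uM/s

60.7771 uM/s


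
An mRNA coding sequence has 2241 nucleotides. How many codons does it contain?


codons = nucleotides / 3
codons = 2241 / 3 = 747

747


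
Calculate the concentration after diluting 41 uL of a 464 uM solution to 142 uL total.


C2 = C1 * V1 / V2
C2 = 464 * 41 / 142
C2 = 133.9718 uM

133.9718 uM


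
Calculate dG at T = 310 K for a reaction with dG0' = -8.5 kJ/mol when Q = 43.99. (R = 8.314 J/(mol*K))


dG = dG0' + RT * ln(Q) / 1000
dG = -8.5 + 8.314 * 310 * ln(43.99) / 1000
dG = 1.2526 kJ/mol

1.2526 kJ/mol


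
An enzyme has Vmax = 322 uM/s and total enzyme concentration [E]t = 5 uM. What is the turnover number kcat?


kcat = Vmax / [E]t
kcat = 322 / 5
kcat = 64.4 s^-1

64.4 s^-1


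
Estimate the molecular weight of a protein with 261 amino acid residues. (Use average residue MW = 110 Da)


MW = n_residues * 110 Da
MW = 261 * 110
MW = 28710 Da

28710 Da


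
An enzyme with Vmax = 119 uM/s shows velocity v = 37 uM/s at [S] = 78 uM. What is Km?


Km = [S] * (Vmax - v) / v
Km = 78 * (119 - 37) / 37
Km = 172.8649 uM

172.8649 uM


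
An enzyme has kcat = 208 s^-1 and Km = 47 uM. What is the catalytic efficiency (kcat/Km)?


Catalytic efficiency = kcat / Km
= 208 / 47
= 4.4255 uM^-1*s^-1

4.4255 uM^-1*s^-1


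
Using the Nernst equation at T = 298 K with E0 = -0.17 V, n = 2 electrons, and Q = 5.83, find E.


E = E0 - (RT/nF) * ln(Q)
E = -0.17 - (8.314 * 298 / (2 * 96485)) * ln(5.83)
E = -0.1926 V

-0.1926 V


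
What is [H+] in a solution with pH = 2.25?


[H+] = 10^(-pH)
[H+] = 10^(-2.25)
[H+] = 0.0056 M

0.0056 M


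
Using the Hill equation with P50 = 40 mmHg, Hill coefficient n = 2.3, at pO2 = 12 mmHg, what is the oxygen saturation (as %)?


Y = pO2^n / (P50^n + pO2^n)
Y = 12^2.3 / (40^2.3 + 12^2.3)
Y = 5.9%

5.9%


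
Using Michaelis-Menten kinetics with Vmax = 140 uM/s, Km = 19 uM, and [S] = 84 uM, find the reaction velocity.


v = Vmax * [S] / (Km + [S])
v = 140 * 84 / (19 + 84)
v = 114.1748 uM/s

114.1748 uM/s


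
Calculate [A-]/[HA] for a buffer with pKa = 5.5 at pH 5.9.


[A-]/[HA] = 10^(pH - pKa)
= 10^(5.9 - 5.5)
= 2.5119

2.5119


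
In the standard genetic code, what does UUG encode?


Standard genetic code lookup.
Codon UUG -> Leu

Leu


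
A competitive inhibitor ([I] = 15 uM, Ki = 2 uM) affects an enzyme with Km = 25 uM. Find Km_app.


Km_app = Km * (1 + [I]/Ki)
Km_app = 25 * (1 + 15/2)
Km_app = 212.5 uM

212.5 uM


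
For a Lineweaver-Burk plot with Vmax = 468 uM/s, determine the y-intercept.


y-intercept = 1/Vmax
= 1/468
= 0.0021 s/uM

0.0021 s/uM


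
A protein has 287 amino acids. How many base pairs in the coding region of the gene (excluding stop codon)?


Each amino acid = 1 codon = 3 bp
bp = 287 * 3 = 861 bp

861 bp


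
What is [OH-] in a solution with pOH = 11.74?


[OH-] = 10^(-pOH)
[OH-] = 10^(-11.74)
[OH-] = 1.820e-12 M

1.820e-12 M


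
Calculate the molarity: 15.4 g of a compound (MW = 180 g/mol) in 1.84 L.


C = (mass / MW) / volume
C = (15.4 / 180) / 1.84
C = 0.0465 M

0.0465 M


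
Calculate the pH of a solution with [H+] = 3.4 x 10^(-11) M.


pH = -log10([H+])
pH = -log10(3.4 x 10^(-11))
pH = 10.4685

10.4685


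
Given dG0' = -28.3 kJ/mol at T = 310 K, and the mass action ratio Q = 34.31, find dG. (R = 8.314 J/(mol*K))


dG = dG0' + RT * ln(Q) / 1000
dG = -28.3 + 8.314 * 310 * ln(34.31) / 1000
dG = -19.188 kJ/mol

-19.188 kJ/mol


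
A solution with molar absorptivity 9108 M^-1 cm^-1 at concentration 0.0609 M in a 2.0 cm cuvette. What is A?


A = epsilon * c * l
A = 9108 * 0.0609 * 2.0
A = 1109.3544

1109.3544


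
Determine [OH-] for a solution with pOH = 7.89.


[OH-] = 10^(-pOH)
[OH-] = 10^(-7.89)
[OH-] = 1.288e-08 M

1.288e-08 M


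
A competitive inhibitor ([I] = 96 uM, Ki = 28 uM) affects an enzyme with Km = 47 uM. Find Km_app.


Km_app = Km * (1 + [I]/Ki)
Km_app = 47 * (1 + 96/28)
Km_app = 208.1429 uM

208.1429 uM


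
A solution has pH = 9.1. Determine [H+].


[H+] = 10^(-pH)
[H+] = 10^(-9.1)
[H+] = 7.943e-10 M

7.943e-10 M


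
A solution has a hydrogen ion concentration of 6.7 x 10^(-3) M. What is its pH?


pH = -log10([H+])
pH = -log10(6.7 x 10^(-3))
pH = 2.1739

2.1739


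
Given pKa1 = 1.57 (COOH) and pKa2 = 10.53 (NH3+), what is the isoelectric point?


pI = (pKa1 + pKa2) / 2
pI = (1.57 + 10.53) / 2
pI = 6.05

6.05


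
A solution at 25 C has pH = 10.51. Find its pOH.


pOH = 14 - pH
pOH = 14 - 10.51
pOH = 3.49

3.49


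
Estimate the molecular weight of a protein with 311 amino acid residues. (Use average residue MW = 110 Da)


MW = n_residues * 110 Da
MW = 311 * 110
MW = 34210 Da

34210 Da


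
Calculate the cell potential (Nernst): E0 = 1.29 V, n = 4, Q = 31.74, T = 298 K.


E = E0 - (RT/nF) * ln(Q)
E = 1.29 - (8.314 * 298 / (4 * 96485)) * ln(31.74)
E = 1.2678 V

1.2678 V


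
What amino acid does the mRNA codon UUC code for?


Standard genetic code lookup.
Codon UUC -> Phe

Phe


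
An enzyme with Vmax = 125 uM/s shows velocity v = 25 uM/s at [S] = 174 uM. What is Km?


Km = [S] * (Vmax - v) / v
Km = 174 * (125 - 25) / 25
Km = 696.0 uM

696.0 uM


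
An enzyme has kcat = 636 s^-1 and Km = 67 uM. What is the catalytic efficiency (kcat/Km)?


Catalytic efficiency = kcat / Km
= 636 / 67
= 9.4925 uM^-1*s^-1

9.4925 uM^-1*s^-1


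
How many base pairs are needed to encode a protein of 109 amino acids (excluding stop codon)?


Each amino acid = 1 codon = 3 bp
bp = 109 * 3 = 327 bp

327 bp


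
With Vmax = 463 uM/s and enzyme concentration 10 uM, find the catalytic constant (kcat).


kcat = Vmax / [E]t
kcat = 463 / 10
kcat = 46.3 s^-1

46.3 s^-1


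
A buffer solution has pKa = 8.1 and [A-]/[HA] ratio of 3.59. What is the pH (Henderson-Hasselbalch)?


pH = pKa + log10([A-]/[HA])
pH = 8.1 + log10(3.59)
pH = 8.6551

8.6551
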